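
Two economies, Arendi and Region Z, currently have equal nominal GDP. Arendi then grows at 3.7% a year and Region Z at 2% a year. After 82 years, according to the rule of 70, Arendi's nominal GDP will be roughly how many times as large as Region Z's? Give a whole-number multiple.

Only the 1.7-point difference matters.
70/1.7 ≈ 41.18 years per doubling of the ratio; 82 years gives 1.99 doublings, so ≈ 4×.

approximately 4 times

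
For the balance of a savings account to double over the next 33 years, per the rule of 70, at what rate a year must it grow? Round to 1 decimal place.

70 / 33 ≈ 2.12, so about 2.1% a year.

≈ 2.1%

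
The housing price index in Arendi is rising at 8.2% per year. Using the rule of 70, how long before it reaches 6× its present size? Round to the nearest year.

Doubling time ≈ 70/8.2 = 8.54 years.
6× is log₂ 6 ≈ 2.58 doublings, so ≈ 2.58 × 8.54 = 22 years.

approximately 22 years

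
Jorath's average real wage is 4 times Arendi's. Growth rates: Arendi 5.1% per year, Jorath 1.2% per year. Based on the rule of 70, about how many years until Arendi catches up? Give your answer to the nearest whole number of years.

The growth-rate gap is 5.1% − 1.2% = 3.9 percentage points.
So the ratio between them halves every 70/3.9 ≈ 17.95 years.
A 4 times gap closes after 2 halvings: 2 × 17.95 ≈ 36 years.

≈ 36 years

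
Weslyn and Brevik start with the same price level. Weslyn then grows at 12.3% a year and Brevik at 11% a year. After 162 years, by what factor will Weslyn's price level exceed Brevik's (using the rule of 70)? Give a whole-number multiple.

about 8 times

Rate gap = 12.3% − 11% = 1.3 points.
The ratio doubles every 70/1.3 ≈ 53.85 years.
162/53.85 ≈ 3.01 doublings → ratio ≈ 2^3.01 ≈ 8.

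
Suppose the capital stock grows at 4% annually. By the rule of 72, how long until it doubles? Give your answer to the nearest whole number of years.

Doubling time ≈ 72 / 4 = 18.00 years.

18 years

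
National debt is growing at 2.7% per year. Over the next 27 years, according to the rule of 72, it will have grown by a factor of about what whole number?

2 times

72/2.7 ≈ 26.67 years per doubling.
27 years fits 1 doubling: 2^1 = 2.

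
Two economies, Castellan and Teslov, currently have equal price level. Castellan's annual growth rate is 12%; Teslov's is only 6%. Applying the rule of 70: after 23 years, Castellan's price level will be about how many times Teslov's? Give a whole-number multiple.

Rate gap = 12% − 6% = 6 points.
The ratio doubles every 70/6 ≈ 11.67 years.
23/11.67 ≈ 1.97 doublings → ratio ≈ 2^1.97 ≈ 4.

≈ 4 times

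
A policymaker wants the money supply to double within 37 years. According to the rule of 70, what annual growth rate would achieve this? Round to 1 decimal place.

1.9%

70 / 37 ≈ 1.89, so about 1.9% a year.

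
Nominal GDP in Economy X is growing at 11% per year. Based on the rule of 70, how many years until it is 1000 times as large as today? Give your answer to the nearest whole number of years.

around 63 years

At 11% it doubles every 70/11 ≈ 6.36 years.
Reaching 1000× takes log₂(1000) ≈ 9.97 doublings.
9.97 × 6.36 ≈ 63 years.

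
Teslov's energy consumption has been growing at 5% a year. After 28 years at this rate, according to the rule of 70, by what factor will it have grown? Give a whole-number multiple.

70/5 ≈ 14.00 years per doubling.
28 years fits 2 doublings: 2^2 = 4.

about 4 times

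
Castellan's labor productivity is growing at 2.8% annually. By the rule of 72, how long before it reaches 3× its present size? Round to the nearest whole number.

41 years

Doubling time ≈ 72/2.8 = 25.71 years.
3× is log₂ 3 ≈ 1.58 doublings, so ≈ 1.58 × 25.71 = 41 years.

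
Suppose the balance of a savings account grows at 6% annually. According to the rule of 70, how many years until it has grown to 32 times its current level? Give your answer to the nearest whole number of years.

around 58 years

One doubling takes 70/6 = 11.67 years.
Getting to 32× needs 5 doublings: 5 × 11.67 ≈ 58 years.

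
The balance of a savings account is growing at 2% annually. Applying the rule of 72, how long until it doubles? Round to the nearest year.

roughly 36 years

At 2%, doubling takes about 72/2 = 36.00 years.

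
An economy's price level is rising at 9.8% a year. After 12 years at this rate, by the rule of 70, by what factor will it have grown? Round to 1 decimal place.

Doubling time ≈ 70/9.8 = 7.14 years.
12 years / 7.14 ≈ 1.68 doublings → factor 2^1.68 ≈ 3.2.

roughly 3.2 times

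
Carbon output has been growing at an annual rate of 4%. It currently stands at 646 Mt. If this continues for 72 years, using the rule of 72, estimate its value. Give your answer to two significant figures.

about 10000 Mt

It doubles every 72/4 ≈ 18.00 years, so 72 years is 4.00 doublings.
2^4.00 ≈ 16.00; 646 × 16.00 ≈ 10000 Mt.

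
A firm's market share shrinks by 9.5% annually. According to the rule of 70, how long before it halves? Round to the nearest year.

Falling at 9.5%, it halves about every 70/9.5 = 7.37 years.

≈ 7 years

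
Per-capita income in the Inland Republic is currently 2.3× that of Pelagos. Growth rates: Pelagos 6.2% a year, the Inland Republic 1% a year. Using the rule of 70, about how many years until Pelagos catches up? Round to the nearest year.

around 16 years

The growth-rate gap is 6.2% − 1% = 5.2 percentage points.
So the ratio between them halves every 70/5.2 ≈ 13.46 years.
A 2.3× gap takes log₂(2.3) ≈ 1.20 halvings to close: 1.20 × 13.46 ≈ 16 years.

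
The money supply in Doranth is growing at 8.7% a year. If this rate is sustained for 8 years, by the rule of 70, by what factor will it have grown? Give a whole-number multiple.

70/8.7 ≈ 8.05 years per doubling.
8 years fits 1 doubling: 2^1 = 2.

2 times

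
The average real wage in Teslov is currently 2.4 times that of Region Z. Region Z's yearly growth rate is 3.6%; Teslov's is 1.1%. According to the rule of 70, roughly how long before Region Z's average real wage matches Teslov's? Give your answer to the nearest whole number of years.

Region Z gains on Teslov at 3.6% − 1.1% = 2.5 points a year.
At that relative rate the gap halves every 70/2.5 ≈ 28.00 years.
A 2.4 times gap takes log₂(2.4) ≈ 1.26 halvings to close: 1.26 × 28.00 ≈ 35 years.

35 years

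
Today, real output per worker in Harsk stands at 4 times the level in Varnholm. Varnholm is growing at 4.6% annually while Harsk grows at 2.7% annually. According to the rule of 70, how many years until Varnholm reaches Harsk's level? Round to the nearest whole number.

74 years

The growth-rate gap is 4.6% − 2.7% = 1.9 percentage points.
So the ratio between them halves every 70/1.9 ≈ 36.84 years.
A 4 times gap closes after 2 halvings: 2 × 36.84 ≈ 74 years.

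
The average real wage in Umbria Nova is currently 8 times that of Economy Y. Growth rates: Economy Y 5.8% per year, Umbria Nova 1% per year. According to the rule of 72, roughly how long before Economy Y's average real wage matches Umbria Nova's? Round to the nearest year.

around 45 years

Economy Y gains on Umbria Nova at 5.8% − 1% = 4.8 points a year.
At that relative rate the gap halves every 72/4.8 ≈ 15.00 years.
An 8 times gap closes after 3 halvings: 3 × 15.00 ≈ 45 years.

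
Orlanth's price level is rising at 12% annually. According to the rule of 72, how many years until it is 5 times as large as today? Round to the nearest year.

Doubling time ≈ 72/12 = 6.00 years.
5× is log₂ 5 ≈ 2.32 doublings, so ≈ 2.32 × 6.00 = 14 years.

14 years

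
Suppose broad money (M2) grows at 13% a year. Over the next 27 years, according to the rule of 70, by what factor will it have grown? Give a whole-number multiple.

approximately 32 times

Doubling time ≈ 70/13 = 5.38 years.
27/5.38 ≈ 5 doublings, so about 2^5 = 32×.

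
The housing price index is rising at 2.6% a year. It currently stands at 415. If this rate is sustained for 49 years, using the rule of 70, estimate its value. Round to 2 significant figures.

It doubles every 70/2.6 ≈ 26.92 years, so 49 years is 1.82 doublings.
2^1.82 ≈ 3.53; 415 × 3.53 ≈ 1500.

about 1500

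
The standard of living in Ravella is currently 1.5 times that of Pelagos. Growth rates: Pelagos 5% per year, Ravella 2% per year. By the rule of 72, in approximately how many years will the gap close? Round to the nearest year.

Pelagos gains on Ravella at 5% − 2% = 3 points a year.
At that relative rate the gap halves every 72/3 ≈ 24.00 years.
A 1.5 times gap takes log₂(1.5) ≈ 0.58 halvings to close: 0.58 × 24.00 ≈ 14 years.

around 14 years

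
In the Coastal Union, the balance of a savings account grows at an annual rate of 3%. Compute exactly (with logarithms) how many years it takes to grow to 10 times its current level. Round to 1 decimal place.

77.9 years

t = ln(10) / ln(1 + 0.03) = 2.3026 / 0.029559 ≈ 77.90.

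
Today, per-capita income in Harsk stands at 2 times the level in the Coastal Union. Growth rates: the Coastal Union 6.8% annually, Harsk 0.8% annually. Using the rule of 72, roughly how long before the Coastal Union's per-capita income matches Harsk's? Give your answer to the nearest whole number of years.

approximately 12 years

What matters is the difference: 6 pp.
Rule of 72 on the gap: the ratio halves every 72/6 ≈ 12.00 years.
A 2 times gap closes after 1 halving: 1 × 12.00 ≈ 12 years.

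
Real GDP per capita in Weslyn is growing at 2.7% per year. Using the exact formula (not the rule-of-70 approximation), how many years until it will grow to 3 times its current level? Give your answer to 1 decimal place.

t = ln(3) / ln(1 + 0.027) = 1.0986 / 0.026642 ≈ 41.24.

41.2 years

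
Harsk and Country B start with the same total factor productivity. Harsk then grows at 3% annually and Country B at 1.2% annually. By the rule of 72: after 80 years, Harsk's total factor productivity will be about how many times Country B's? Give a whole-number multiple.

Only the 1.8-point difference matters.
72/1.8 ≈ 40.00 years per doubling of the ratio; 80 years gives 2.00 doublings, so ≈ 4×.

≈ 4 times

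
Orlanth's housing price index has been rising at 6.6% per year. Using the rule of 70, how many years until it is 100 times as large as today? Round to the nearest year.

roughly 70 years

One doubling takes 70/6.6 = 10.61 years.
Reaching 100× takes log₂(100) ≈ 6.64 doublings.
6.64 × 10.61 ≈ 70 years.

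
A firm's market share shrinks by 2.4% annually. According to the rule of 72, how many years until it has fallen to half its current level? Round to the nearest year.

around 30 years

The rule works in reverse for decay: 72/2.4 ≈ 30.00 years to halve.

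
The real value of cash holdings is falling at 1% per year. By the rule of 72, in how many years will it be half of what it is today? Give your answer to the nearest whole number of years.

Falling at 1%, it halves about every 72/1 = 72.00 years.

around 72 years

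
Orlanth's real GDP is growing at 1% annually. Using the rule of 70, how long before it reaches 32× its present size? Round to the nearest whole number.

One doubling takes 70/1 = 70.00 years.
Getting to 32× needs 5 doublings: 5 × 70.00 ≈ 350 years.

around 350 years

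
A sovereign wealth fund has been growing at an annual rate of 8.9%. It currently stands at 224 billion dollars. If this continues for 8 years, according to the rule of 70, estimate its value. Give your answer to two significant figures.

It doubles every 70/8.9 ≈ 7.87 years, so 8 years is 1.02 doublings.
2^1.02 ≈ 2.03; 224 × 2.03 ≈ 450 billion dollars.

around 450 billion dollars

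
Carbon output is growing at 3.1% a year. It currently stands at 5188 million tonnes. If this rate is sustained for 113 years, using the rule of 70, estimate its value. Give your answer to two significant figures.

It doubles every 70/3.1 ≈ 22.58 years, so 113 years is 5.00 doublings.
2^5.00 ≈ 32.00; 5188 × 32.00 ≈ 170000 million tonnes.

approximately 170000 million tonnes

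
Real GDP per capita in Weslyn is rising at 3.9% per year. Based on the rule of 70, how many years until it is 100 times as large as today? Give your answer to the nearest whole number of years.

around 119 years

Doubling time ≈ 70/3.9 = 17.95 years.
100× is log₂ 100 ≈ 6.64 doublings, so ≈ 6.64 × 17.95 = 119 years.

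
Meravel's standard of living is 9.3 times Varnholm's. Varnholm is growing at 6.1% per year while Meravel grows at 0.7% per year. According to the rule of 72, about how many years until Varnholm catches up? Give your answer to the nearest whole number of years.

The growth-rate gap is 6.1% − 0.7% = 5.4 percentage points.
So the ratio between them halves every 72/5.4 ≈ 13.33 years.
A 9.3 times gap takes log₂(9.3) ≈ 3.22 halvings to close: 3.22 × 13.33 ≈ 43 years.

around 43 years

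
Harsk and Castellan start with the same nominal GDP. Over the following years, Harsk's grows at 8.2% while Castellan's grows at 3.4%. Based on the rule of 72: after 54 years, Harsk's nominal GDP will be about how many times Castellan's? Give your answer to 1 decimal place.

Harsk pulls ahead at 4.8 pp per year, so the ratio doubles every 72/4.8 ≈ 15.00 years.
In 54 years that's 3.60 doublings: 2^3.60 ≈ 12.1.

≈ 12.1 times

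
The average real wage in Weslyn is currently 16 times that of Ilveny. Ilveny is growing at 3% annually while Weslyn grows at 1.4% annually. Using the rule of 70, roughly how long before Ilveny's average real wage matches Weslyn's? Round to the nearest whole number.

The growth-rate gap is 3% − 1.4% = 1.6 percentage points.
So the ratio between them halves every 70/1.6 ≈ 43.75 years.
A 16 times gap closes after 4 halvings: 4 × 43.75 ≈ 175 years.

about 175 years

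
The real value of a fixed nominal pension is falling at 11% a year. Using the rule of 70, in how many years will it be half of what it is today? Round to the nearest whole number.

The rule works in reverse for decay: 70/11 ≈ 6.36 years to halve.

≈ 6 years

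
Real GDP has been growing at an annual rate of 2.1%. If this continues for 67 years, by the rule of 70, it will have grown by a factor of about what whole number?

70/2.1 ≈ 33.33 years per doubling.
67 years fits 2 doublings: 2^2 = 4.

around 4 times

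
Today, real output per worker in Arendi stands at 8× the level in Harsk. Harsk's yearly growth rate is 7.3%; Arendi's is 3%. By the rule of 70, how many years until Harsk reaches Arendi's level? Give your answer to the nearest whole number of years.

about 49 years

What matters is the difference: 4.3 pp.
Rule of 70 on the gap: the ratio halves every 70/4.3 ≈ 16.28 years.
An 8× gap closes after 3 halvings: 3 × 16.28 ≈ 49 years.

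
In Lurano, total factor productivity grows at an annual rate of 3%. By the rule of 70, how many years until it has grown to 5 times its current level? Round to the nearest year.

around 54 years

Doubling time ≈ 70/3 = 23.33 years.
5× is log₂ 5 ≈ 2.32 doublings, so ≈ 2.32 × 23.33 = 54 years.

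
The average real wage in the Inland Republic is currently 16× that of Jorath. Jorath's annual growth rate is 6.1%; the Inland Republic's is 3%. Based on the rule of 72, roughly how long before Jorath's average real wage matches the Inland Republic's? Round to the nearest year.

What matters is the difference: 3.1 pp.
Rule of 72 on the gap: the ratio halves every 72/3.1 ≈ 23.23 years.
A 16× gap closes after 4 halvings: 4 × 23.23 ≈ 93 years.

around 93 years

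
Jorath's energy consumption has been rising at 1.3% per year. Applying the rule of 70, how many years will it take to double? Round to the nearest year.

about 54 years

70/1.3 ≈ 53.85, so it doubles roughly every 54 years.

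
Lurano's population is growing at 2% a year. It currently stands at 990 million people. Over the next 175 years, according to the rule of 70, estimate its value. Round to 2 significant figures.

32000 million people

It doubles every 70/2 ≈ 35.00 years, so 175 years is 5.00 doublings.
2^5.00 ≈ 32.00; 990 × 32.00 ≈ 32000 million people.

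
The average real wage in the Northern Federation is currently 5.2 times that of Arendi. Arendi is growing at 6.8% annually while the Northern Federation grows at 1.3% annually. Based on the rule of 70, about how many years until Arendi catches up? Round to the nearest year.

What matters is the difference: 5.5 pp.
Rule of 70 on the gap: the ratio halves every 70/5.5 ≈ 12.73 years.
A 5.2 times gap takes log₂(5.2) ≈ 2.38 halvings to close: 2.38 × 12.73 ≈ 30 years.

approximately 30 years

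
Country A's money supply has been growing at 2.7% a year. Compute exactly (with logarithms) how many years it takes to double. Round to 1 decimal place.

26.0 years

t = ln(2) / ln(1 + 0.027) = 0.6931 / 0.026642 ≈ 26.02.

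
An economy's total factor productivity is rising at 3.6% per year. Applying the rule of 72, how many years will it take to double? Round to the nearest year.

20 years

72/3.6 ≈ 20.00, so it doubles roughly every 20 years.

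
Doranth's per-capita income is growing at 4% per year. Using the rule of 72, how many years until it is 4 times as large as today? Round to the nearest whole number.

36 years

One doubling takes 72/4 = 18.00 years.
4 = 2^2, so 2 doublings → 36 years.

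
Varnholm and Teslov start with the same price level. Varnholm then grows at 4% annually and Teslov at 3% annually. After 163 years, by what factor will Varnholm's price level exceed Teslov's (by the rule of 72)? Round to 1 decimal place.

Only the 1-point difference matters.
72/1 ≈ 72.00 years per doubling of the ratio; 163 years gives 2.26 doublings, so ≈ 4.8×.

roughly 4.8 times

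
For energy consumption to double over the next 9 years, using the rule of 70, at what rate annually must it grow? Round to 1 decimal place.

about 7.8%

70 / 9 ≈ 7.78, so about 7.8% annually.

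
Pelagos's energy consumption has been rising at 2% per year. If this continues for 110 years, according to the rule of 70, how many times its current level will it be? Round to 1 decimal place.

Doubles every ≈ 35.00 years (70/2).
110 years is 3.14 doublings; 2^3.14 ≈ 8.8×.

8.8 times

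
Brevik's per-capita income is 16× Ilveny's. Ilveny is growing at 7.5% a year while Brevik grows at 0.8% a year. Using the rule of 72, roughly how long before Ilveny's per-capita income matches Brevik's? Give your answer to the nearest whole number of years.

What matters is the difference: 6.7 pp.
Rule of 72 on the gap: the ratio halves every 72/6.7 ≈ 10.75 years.
A 16× gap closes after 4 halvings: 4 × 10.75 ≈ 43 years.

43 years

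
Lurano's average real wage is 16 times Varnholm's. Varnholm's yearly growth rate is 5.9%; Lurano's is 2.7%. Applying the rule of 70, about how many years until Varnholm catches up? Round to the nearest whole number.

approximately 88 years

What matters is the difference: 3.2 pp.
Rule of 70 on the gap: the ratio halves every 70/3.2 ≈ 21.88 years.
A 16 times gap closes after 4 halvings: 4 × 21.88 ≈ 88 years.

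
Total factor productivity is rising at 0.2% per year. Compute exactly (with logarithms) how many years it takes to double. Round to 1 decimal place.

346.9 years

t = ln(2) / ln(1 + 0.002) = 0.6931 / 0.001998 ≈ 346.90.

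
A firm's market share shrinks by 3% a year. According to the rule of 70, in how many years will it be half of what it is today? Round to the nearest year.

Falling at 3%, it halves about every 70/3 = 23.33 years.

23 years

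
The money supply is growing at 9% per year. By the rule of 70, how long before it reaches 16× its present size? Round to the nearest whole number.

31 years

One doubling takes 70/9 = 7.78 years.
16× is 4 doublings, so 4 × 7.78 ≈ 31 years.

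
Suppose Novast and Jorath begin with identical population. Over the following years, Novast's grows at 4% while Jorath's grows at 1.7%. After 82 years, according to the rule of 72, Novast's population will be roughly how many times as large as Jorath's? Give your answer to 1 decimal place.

Only the 2.3-point difference matters.
72/2.3 ≈ 31.30 years per doubling of the ratio; 82 years gives 2.62 doublings, so ≈ 6.1×.

roughly 6.1 times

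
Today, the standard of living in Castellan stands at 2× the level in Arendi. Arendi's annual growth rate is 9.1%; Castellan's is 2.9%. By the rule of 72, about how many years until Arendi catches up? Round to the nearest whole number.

What matters is the difference: 6.2 pp.
Rule of 72 on the gap: the ratio halves every 72/6.2 ≈ 11.61 years.
A 2× gap closes after 1 halving: 1 × 11.61 ≈ 12 years.

about 12 years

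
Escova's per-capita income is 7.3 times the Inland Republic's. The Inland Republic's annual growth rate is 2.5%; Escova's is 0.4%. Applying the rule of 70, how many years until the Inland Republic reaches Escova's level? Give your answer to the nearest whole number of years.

roughly 96 years

What matters is the difference: 2.1 pp.
Rule of 70 on the gap: the ratio halves every 70/2.1 ≈ 33.33 years.
A 7.3 times gap takes log₂(7.3) ≈ 2.87 halvings to close: 2.87 × 33.33 ≈ 96 years.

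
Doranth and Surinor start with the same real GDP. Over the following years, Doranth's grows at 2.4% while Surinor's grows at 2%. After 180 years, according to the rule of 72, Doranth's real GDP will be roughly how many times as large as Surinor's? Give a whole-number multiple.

Rate gap = 2.4% − 2% = 0.4 points.
The ratio doubles every 72/0.4 ≈ 180.00 years.
180/180.00 ≈ 1.00 doublings → ratio ≈ 2^1.00 ≈ 2.

around 2 times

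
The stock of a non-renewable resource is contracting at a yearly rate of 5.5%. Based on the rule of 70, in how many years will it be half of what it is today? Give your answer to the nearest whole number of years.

Halving time ≈ 70 / 5.5 = 12.73 → 13 years.

13 years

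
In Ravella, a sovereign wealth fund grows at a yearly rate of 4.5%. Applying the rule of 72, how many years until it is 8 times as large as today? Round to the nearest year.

approximately 48 years

At 4.5% it doubles every 72/4.5 ≈ 16.00 years.
8× is 3 doublings, so 3 × 16.00 ≈ 48 years.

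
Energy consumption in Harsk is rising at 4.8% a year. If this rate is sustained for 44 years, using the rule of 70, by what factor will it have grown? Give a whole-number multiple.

70/4.8 ≈ 14.58 years per doubling.
44 years fits 3 doublings: 2^3 = 8.

around 8 times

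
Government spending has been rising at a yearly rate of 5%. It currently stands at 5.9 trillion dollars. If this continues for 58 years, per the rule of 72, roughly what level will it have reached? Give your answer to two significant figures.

It doubles every 72/5 ≈ 14.40 years, so 58 years is 4.03 doublings.
2^4.03 ≈ 16.34; 5.9 × 16.34 ≈ 96 trillion dollars.

approximately 96 trillion dollars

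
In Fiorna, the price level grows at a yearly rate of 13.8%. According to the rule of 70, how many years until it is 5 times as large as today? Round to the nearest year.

At 13.8% it doubles every 70/13.8 ≈ 5.07 years.
5× is log₂ 5 ≈ 2.32 doublings, so ≈ 2.32 × 5.07 = 12 years.

roughly 12 years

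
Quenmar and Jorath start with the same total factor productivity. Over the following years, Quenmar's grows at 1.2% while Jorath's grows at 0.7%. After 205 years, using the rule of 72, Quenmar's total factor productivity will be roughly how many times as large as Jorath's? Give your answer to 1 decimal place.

about 2.7 times

Only the 0.5-point difference matters.
72/0.5 ≈ 144.00 years per doubling of the ratio; 205 years gives 1.42 doublings, so ≈ 2.7×.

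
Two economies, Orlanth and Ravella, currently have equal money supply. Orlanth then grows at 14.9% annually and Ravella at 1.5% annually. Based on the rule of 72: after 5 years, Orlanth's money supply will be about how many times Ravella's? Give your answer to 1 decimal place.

Only the 13.4-point difference matters.
72/13.4 ≈ 5.37 years per doubling of the ratio; 5 years gives 0.93 doublings, so ≈ 1.9×.

approximately 1.9 times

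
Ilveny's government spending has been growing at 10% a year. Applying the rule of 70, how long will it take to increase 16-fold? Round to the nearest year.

approximately 28 years

Doubling time ≈ 70/10 = 7.00 years.
16× is 4 doublings, so 4 × 7.00 ≈ 28 years.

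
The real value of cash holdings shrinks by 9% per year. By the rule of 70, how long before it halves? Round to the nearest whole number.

The rule works in reverse for decay: 70/9 ≈ 7.78 years to halve.

approximately 8 years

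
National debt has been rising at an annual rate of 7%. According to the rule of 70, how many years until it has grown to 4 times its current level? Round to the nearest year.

One doubling takes 70/7 = 10.00 years.
4× is 2 doublings, so 2 × 10.00 ≈ 20 years.

roughly 20 years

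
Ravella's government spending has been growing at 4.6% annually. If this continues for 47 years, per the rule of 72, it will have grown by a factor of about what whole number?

Doubling time ≈ 72/4.6 = 15.65 years.
47/15.65 ≈ 3 doublings, so about 2^3 = 8×.

8 times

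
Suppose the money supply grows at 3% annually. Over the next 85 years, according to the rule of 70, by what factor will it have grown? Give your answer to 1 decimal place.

Doubles every ≈ 23.33 years (70/3).
85 years is 3.64 doublings; 2^3.64 ≈ 12.5×.

12.5 times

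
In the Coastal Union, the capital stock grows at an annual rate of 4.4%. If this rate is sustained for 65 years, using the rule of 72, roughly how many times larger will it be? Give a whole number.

Doubling time ≈ 72/4.4 = 16.36 years.
65/16.36 ≈ 4 doublings, so about 2^4 = 16×.

roughly 16 times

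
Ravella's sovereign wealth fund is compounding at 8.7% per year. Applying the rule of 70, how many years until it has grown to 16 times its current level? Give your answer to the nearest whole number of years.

around 32 years

One doubling takes 70/8.7 = 8.05 years.
16× is 4 doublings, so 4 × 8.05 ≈ 32 years.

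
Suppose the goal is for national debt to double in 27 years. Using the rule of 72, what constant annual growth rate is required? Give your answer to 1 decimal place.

around 2.7%

72 / 27 ≈ 2.67, so about 2.7% a year.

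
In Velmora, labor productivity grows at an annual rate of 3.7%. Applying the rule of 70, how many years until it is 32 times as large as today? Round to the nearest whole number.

One doubling takes 70/3.7 = 18.92 years.
Getting to 32× needs 5 doublings: 5 × 18.92 ≈ 95 years.

≈ 95 years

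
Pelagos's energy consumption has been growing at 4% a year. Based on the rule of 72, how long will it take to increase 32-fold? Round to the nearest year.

One doubling takes 72/4 = 18.00 years.
Getting to 32× needs 5 doublings: 5 × 18.00 ≈ 90 years.

about 90 years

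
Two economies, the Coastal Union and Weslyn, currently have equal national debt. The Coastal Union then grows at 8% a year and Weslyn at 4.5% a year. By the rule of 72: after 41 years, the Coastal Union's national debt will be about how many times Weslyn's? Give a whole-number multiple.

around 4 times

the Coastal Union pulls ahead at 3.5 pp per year, so the ratio doubles every 72/3.5 ≈ 20.57 years.
In 41 years that's 1.99 doublings: 2^1.99 ≈ 4.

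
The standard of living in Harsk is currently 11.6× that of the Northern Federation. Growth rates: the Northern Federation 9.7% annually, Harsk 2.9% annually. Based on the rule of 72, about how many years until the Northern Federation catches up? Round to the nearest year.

roughly 37 years

What matters is the difference: 6.8 pp.
Rule of 72 on the gap: the ratio halves every 72/6.8 ≈ 10.59 years.
An 11.6× gap takes log₂(11.6) ≈ 3.54 halvings to close: 3.54 × 10.59 ≈ 37 years.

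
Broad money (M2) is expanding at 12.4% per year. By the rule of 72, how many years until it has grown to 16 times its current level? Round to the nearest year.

At 12.4% it doubles every 72/12.4 ≈ 5.81 years.
Getting to 16× needs 4 doublings: 4 × 5.81 ≈ 23 years.

approximately 23 years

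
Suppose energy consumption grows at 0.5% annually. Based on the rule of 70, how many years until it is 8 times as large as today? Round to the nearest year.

≈ 420 years

At 0.5% it doubles every 70/0.5 ≈ 140.00 years.
8 = 2^3, so 3 doublings → 420 years.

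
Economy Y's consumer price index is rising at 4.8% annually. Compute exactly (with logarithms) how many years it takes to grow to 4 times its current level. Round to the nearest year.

t = ln(4) / ln(1 + 0.048) = 1.3863 / 0.046884 ≈ 29.57.
≈ 30 years.

30 years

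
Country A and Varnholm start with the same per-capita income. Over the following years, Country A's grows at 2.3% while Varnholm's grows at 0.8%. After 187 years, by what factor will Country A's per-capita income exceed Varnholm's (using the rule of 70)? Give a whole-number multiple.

about 16 times

Country A pulls ahead at 1.5 pp per year, so the ratio doubles every 70/1.5 ≈ 46.67 years.
In 187 years that's 4.01 doublings: 2^4.01 ≈ 16.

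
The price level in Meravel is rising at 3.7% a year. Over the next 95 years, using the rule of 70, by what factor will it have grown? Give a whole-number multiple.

At 3.7% one doubling takes ≈ 18.92 years; 95 years is 5 of them, so ×32.

≈ 32 times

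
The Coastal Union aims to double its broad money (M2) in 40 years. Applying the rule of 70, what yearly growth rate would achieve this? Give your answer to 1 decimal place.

70 / 40 ≈ 1.75, so about 1.8% per year.

about 1.8% per year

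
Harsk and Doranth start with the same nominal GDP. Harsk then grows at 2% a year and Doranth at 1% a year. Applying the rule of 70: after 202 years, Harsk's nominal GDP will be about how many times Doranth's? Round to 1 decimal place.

approximately 7.4 times

Only the 1-point difference matters.
70/1 ≈ 70.00 years per doubling of the ratio; 202 years gives 2.89 doublings, so ≈ 7.4×.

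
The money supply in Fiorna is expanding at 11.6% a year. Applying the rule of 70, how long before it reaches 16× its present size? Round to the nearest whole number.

roughly 24 years

Doubling time ≈ 70/11.6 = 6.03 years.
16 = 2^4, so 4 doublings → 24 years.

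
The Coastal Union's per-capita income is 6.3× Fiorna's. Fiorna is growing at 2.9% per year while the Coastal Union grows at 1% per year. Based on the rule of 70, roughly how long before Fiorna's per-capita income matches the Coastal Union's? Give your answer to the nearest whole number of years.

around 98 years

What matters is the difference: 1.9 pp.
Rule of 70 on the gap: the ratio halves every 70/1.9 ≈ 36.84 years.
A 6.3× gap takes log₂(6.3) ≈ 2.66 halvings to close: 2.66 × 36.84 ≈ 98 years.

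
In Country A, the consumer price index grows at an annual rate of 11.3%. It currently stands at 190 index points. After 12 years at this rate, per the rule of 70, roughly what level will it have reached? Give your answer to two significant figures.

It doubles every 70/11.3 ≈ 6.19 years, so 12 years is 1.94 doublings.
2^1.94 ≈ 3.84; 190 × 3.84 ≈ 730 index points.

about 730 index points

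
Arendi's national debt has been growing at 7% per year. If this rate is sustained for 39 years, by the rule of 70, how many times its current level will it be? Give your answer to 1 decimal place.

≈ 14.9 times

Doubling time ≈ 70/7 = 10.00 years.
39 years / 10.00 ≈ 3.90 doublings → factor 2^3.90 ≈ 14.9.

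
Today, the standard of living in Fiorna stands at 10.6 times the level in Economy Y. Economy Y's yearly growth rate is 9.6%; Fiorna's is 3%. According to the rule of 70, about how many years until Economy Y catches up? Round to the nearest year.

Economy Y gains on Fiorna at 9.6% − 3% = 6.6 points a year.
At that relative rate the gap halves every 70/6.6 ≈ 10.61 years.
A 10.6 times gap takes log₂(10.6) ≈ 3.41 halvings to close: 3.41 × 10.61 ≈ 36 years.

around 36 years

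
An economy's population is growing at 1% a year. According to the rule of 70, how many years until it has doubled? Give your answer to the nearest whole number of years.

Doubling time ≈ 70 / 1 = 70.00 years.

about 70 years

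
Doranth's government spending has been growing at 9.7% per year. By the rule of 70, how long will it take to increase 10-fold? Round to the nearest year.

At 9.7% it doubles every 70/9.7 ≈ 7.22 years.
Reaching 10× takes log₂(10) ≈ 3.32 doublings.
3.32 × 7.22 ≈ 24 years.

24 years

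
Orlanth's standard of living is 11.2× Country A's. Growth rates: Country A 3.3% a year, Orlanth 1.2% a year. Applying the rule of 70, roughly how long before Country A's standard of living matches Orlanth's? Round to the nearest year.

Country A gains on Orlanth at 3.3% − 1.2% = 2.1 points a year.
At that relative rate the gap halves every 70/2.1 ≈ 33.33 years.
An 11.2× gap takes log₂(11.2) ≈ 3.49 halvings to close: 3.49 × 33.33 ≈ 116 years.

roughly 116 years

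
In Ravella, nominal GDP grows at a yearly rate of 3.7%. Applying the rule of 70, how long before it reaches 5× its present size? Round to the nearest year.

approximately 44 years

At 3.7% it doubles every 70/3.7 ≈ 18.92 years.
5× is log₂ 5 ≈ 2.32 doublings, so ≈ 2.32 × 18.92 = 44 years.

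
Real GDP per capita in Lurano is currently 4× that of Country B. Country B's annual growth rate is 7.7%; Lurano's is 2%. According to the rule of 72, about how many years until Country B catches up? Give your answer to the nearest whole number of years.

What matters is the difference: 5.7 pp.
Rule of 72 on the gap: the ratio halves every 72/5.7 ≈ 12.63 years.
A 4× gap closes after 2 halvings: 2 × 12.63 ≈ 25 years.

about 25 years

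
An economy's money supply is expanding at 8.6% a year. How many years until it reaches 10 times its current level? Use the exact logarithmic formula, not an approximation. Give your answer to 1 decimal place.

27.9 years

t = ln(10) / ln(1 + 0.086) = 2.3026 / 0.082501 ≈ 27.91.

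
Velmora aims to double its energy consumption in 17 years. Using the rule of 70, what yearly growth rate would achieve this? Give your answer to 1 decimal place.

approximately 4.1% per year

70 / 17 ≈ 4.12, so about 4.1% per year.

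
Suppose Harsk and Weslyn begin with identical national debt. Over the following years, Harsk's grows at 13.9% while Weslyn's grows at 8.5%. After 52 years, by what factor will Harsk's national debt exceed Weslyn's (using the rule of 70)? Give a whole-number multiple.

approximately 16 times

Only the 5.4-point difference matters.
70/5.4 ≈ 12.96 years per doubling of the ratio; 52 years gives 4.01 doublings, so ≈ 16×.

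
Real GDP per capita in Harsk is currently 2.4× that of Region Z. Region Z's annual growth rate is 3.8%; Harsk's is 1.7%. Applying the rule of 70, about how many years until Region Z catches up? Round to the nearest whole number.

roughly 42 years

The growth-rate gap is 3.8% − 1.7% = 2.1 percentage points.
So the ratio between them halves every 70/2.1 ≈ 33.33 years.
A 2.4× gap takes log₂(2.4) ≈ 1.26 halvings to close: 1.26 × 33.33 ≈ 42 years.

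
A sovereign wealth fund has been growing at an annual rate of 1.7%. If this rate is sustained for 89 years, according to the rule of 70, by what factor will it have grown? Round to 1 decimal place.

Doubles every ≈ 41.18 years (70/1.7).
89 years is 2.16 doublings; 2^2.16 ≈ 4.5×.

approximately 4.5 times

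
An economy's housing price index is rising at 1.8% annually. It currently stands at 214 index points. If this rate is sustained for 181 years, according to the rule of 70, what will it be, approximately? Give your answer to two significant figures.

Doubling time ≈ 70/1.8 = 38.89 years.
181 years is 181/38.89 ≈ 4.65 doublings, a factor of 2^4.65 ≈ 25.11.
214 × 25.11 ≈ 5400 index points.

around 5400 index points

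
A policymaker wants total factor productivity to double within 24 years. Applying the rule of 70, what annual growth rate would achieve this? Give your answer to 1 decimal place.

≈ 2.9% annually

70 / 24 ≈ 2.92, so about 2.9% annually.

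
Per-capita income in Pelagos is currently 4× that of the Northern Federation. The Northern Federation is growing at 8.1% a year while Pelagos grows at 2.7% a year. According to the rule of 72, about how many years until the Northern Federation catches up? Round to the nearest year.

What matters is the difference: 5.4 pp.
Rule of 72 on the gap: the ratio halves every 72/5.4 ≈ 13.33 years.
A 4× gap closes after 2 halvings: 2 × 13.33 ≈ 27 years.

≈ 27 years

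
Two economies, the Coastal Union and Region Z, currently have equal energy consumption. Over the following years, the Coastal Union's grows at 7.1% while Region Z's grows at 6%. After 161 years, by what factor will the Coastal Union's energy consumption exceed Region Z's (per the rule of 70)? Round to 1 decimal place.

the Coastal Union pulls ahead at 1.1 pp per year, so the ratio doubles every 70/1.1 ≈ 63.64 years.
In 161 years that's 2.53 doublings: 2^2.53 ≈ 5.8.

≈ 5.8 times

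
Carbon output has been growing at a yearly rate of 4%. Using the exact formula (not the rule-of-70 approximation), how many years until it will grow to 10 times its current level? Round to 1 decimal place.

t = ln(10) / ln(1 + 0.04) = 2.3026 / 0.039221 ≈ 58.71.

58.7 years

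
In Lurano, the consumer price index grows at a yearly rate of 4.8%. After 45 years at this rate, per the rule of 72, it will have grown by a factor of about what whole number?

approximately 8 times

72/4.8 ≈ 15.00 years per doubling.
45 years fits 3 doublings: 2^3 = 8.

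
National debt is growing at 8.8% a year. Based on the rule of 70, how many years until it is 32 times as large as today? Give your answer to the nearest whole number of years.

roughly 40 years

Doubling time ≈ 70/8.8 = 7.95 years.
32 = 2^5, so 5 doublings → 40 years.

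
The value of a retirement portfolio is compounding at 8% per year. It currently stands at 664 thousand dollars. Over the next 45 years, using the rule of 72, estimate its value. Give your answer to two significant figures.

about 21000 thousand dollars

Doubling time ≈ 72/8 = 9.00 years.
45 years is 45/9.00 ≈ 5.00 doublings, a factor of 2^5.00 ≈ 32.00.
664 × 32.00 ≈ 21000 thousand dollars.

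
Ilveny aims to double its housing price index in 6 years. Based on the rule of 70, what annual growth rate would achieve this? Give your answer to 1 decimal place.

roughly 11.7%

70 / 6 ≈ 11.67, so about 11.7% annually.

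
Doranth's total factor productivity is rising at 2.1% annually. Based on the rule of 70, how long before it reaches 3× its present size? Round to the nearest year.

≈ 53 years

One doubling takes 70/2.1 = 33.33 years.
Reaching 3× takes log₂(3) ≈ 1.58 doublings.
1.58 × 33.33 ≈ 53 years.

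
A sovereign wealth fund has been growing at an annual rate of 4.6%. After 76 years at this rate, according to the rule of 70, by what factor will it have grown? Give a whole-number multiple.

70/4.6 ≈ 15.22 years per doubling.
76 years fits 5 doublings: 2^5 = 32.

roughly 32 times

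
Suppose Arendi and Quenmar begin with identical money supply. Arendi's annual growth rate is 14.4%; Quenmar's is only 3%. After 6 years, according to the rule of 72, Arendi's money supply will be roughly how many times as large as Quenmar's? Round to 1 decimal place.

Arendi pulls ahead at 11.4 pp per year, so the ratio doubles every 72/11.4 ≈ 6.32 years.
In 6 years that's 0.95 doublings: 2^0.95 ≈ 1.9.

about 1.9 times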